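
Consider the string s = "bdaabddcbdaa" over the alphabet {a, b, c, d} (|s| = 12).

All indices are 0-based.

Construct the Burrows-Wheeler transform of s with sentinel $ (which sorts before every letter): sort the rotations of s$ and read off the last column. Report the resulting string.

rank  rotation       last
    0  $bdaabddcbdaa  a
    1  a$bdaabddcbda  a
    2  aa$bdaabddcbd  d
    3  aabddcbdaa$bd  d
    4  abddcbdaa$bda  a
    5  bdaa$bdaabddc  c
    6  bdaabddcbdaa$  $
    7  bddcbdaa$bdaa  a
    8  cbdaa$bdaabdd  d
    9  daa$bdaabddcb  b
   10  daabddcbdaa$b  b
   11  dcbdaa$bdaabd  d
   12  ddcbdaa$bdaab  b

aaddac$adbbdb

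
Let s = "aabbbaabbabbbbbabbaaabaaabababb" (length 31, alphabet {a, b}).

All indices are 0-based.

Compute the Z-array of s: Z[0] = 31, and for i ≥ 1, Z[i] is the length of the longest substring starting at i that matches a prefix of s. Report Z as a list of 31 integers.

Z[0]=31
i=1: fresh scan; Z[1]=1 grow→box=[1,2)
i=2: fresh scan; Z[2]=0
i=3: fresh scan; Z[3]=0
i=4: fresh scan; Z[4]=0
i=5: fresh scan; Z[5]=4 grow→box=[5,9)
i=6: min(r-i=3, Z[1]=1)=1; Z[6]=1
i=7: min(r-i=2, Z[2]=0)=0; Z[7]=0
i=8: min(r-i=1, Z[3]=0)=0; Z[8]=0
i=9: fresh scan; Z[9]=1 grow→box=[9,10)
i=10: fresh scan; Z[10]=0
i=11: fresh scan; Z[11]=0
i=12: fresh scan; Z[12]=0
i=13: fresh scan; Z[13]=0
i=14: fresh scan; Z[14]=0
i=15: fresh scan; Z[15]=1 grow→box=[15,16)
i=16: fresh scan; Z[16]=0
i=17: fresh scan; Z[17]=0
i=18: fresh scan; Z[18]=2 grow→box=[18,20)
i=19: min(r-i=1, Z[1]=1)=1; Z[19]=3 grow→box=[19,22)
i=20: min(r-i=2, Z[1]=1)=1; Z[20]=1
i=21: min(r-i=1, Z[2]=0)=0; Z[21]=0
i=22: fresh scan; Z[22]=2 grow→box=[22,24)
i=23: min(r-i=1, Z[1]=1)=1; Z[23]=3 grow→box=[23,26)
i=24: min(r-i=2, Z[1]=1)=1; Z[24]=1
i=25: min(r-i=1, Z[2]=0)=0; Z[25]=0
i=26: fresh scan; Z[26]=1 grow→box=[26,27)
i=27: fresh scan; Z[27]=0
i=28: fresh scan; Z[28]=1 grow→box=[28,29)
i=29: fresh scan; Z[29]=0
i=30: fresh scan; Z[30]=0

[31, 1, 0, 0, 0, 4, 1, 0, 0, 1, 0, 0, 0, 0, 0, 1, 0, 0, 2, 3, 1, 0, 2, 3, 1, 0, 1, 0, 1, 0, 0]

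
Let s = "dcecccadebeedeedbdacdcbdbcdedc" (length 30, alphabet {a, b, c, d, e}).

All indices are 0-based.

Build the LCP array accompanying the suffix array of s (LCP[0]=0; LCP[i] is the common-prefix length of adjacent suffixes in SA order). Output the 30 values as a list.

[0, 1, 0, 1, 2, 1, 0, 1, 1, 1, 2, 1, 2, 1, 0, 1, 2, 1, 2, 2, 1, 2, 2, 0, 1, 1, 2, 2, 1, 3]

rank→(start, suffix):
  0 → (18, 'acdcbdbcdedc')
  1 → (6, 'adebeedeedbdacdcbdbcdedc')
  2 → (24, 'bcdedc')
  3 → (16, 'bdacdcbdbcdedc')
  4 → (22, 'bdbcdedc')
  5 → (9, 'beedeedbdacdcbdbcdedc')
  6 → (29, 'c')
  7 → (5, 'cadebeedeedbdacdcbdbcdedc')
  8 → (21, 'cbdbcdedc')
  9 → (4, 'ccadebeedeedbdacdcbdbcdedc')
  10 → (3, 'cccadebeedeedbdacdcbdbcdedc')
  11 → (19, 'cdcbdbcdedc')
  12 → (25, 'cdedc')
  13 → (1, 'cecccadebeedeedbdacdcbdbcdedc')
  14 → (17, 'dacdcbdbcdedc')
  15 → (23, 'dbcdedc')
  16 → (15, 'dbdacdcbdbcdedc')
  17 → (28, 'dc')
  18 → (20, 'dcbdbcdedc')
  19 → (0, 'dcecccadebeedeedbdacdcbdbcdedc')
  20 → (7, 'debeedeedbdacdcbdbcdedc')
  21 → (26, 'dedc')
  22 → (12, 'deedbdacdcbdbcdedc')
  23 → (8, 'ebeedeedbdacdcbdbcdedc')
  24 → (2, 'ecccadebeedeedbdacdcbdbcdedc')
  25 → (14, 'edbdacdcbdbcdedc')
  26 → (27, 'edc')
  27 → (11, 'edeedbdacdcbdbcdedc')
  28 → (13, 'eedbdacdcbdbcdedc')
  29 → (10, 'eedeedbdacdcbdbcdedc')

SA = [18, 6, 24, 16, 22, 9, 29, 5, 21, 4, 3, 19, 25, 1, 17, 23, 15, 28, 20, 0, 7, 26, 12, 8, 2, 14, 27, 11, 13, 10]
[i] adj suffixes → lcp
  [1] 18/6 → 1 ('a')
  [2] 6/24 → 0 ('')
  [3] 24/16 → 1 ('b')
  [4] 16/22 → 2 ('bd')
  [5] 22/9 → 1 ('b')
  [6] 9/29 → 0 ('')
  [7] 29/5 → 1 ('c')
  [8] 5/21 → 1 ('c')
  [9] 21/4 → 1 ('c')
  [10] 4/3 → 2 ('cc')
  [11] 3/19 → 1 ('c')
  [12] 19/25 → 2 ('cd')
  [13] 25/1 → 1 ('c')
  [14] 1/17 → 0 ('')
  [15] 17/23 → 1 ('d')
  [16] 23/15 → 2 ('db')
  [17] 15/28 → 1 ('d')
  [18] 28/20 → 2 ('dc')
  [19] 20/0 → 2 ('dc')
  [20] 0/7 → 1 ('d')
  [21] 7/26 → 2 ('de')
  [22] 26/12 → 2 ('de')
  [23] 12/8 → 0 ('')
  [24] 8/2 → 1 ('e')
  [25] 2/14 → 1 ('e')
  [26] 14/27 → 2 ('ed')
  [27] 27/11 → 2 ('ed')
  [28] 11/13 → 1 ('e')
  [29] 13/10 → 3 ('eed')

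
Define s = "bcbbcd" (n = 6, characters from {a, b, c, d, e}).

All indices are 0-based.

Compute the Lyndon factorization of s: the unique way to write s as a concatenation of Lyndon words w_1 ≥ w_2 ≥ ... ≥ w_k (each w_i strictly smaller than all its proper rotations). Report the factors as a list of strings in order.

emit factor 1: 'bc' (i=0, period=2)
emit factor 2: 'bbcd' (i=2, period=4)

["bc", "bbcd"]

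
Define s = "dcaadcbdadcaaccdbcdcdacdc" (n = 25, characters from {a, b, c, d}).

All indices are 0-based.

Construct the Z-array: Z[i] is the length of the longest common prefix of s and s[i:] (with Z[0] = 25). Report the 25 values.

[25, 0, 0, 0, 2, 0, 0, 1, 0, 4, 0, 0, 0, 0, 0, 1, 0, 0, 2, 0, 1, 0, 0, 2, 0]

Z[0]=25
i=1: i≥r, start 0; Z[1]=0
i=2: i≥r, start 0; Z[2]=0
i=3: i≥r, start 0; Z[3]=0
i=4: i≥r, start 0; Z[4]=2 scan→box=[4,6)
i=5: min(r-i=1, Z[1]=0)=0; Z[5]=0
i=6: i≥r, start 0; Z[6]=0
i=7: i≥r, start 0; Z[7]=1 scan→box=[7,8)
i=8: i≥r, start 0; Z[8]=0
i=9: i≥r, start 0; Z[9]=4 scan→box=[9,13)
i=10: min(r-i=3, Z[1]=0)=0; Z[10]=0
i=11: min(r-i=2, Z[2]=0)=0; Z[11]=0
i=12: min(r-i=1, Z[3]=0)=0; Z[12]=0
i=13: i≥r, start 0; Z[13]=0
i=14: i≥r, start 0; Z[14]=0
i=15: i≥r, start 0; Z[15]=1 scan→box=[15,16)
i=16: i≥r, start 0; Z[16]=0
i=17: i≥r, start 0; Z[17]=0
i=18: i≥r, start 0; Z[18]=2 scan→box=[18,20)
i=19: min(r-i=1, Z[1]=0)=0; Z[19]=0
i=20: i≥r, start 0; Z[20]=1 scan→box=[20,21)
i=21: i≥r, start 0; Z[21]=0
i=22: i≥r, start 0; Z[22]=0
i=23: i≥r, start 0; Z[23]=2 scan→box=[23,25)
i=24: min(r-i=1, Z[1]=0)=0; Z[24]=0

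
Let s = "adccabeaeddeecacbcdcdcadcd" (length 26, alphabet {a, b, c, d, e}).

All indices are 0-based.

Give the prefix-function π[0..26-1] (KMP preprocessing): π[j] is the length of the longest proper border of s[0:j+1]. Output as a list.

π[0] = 0
j=1 s[j]='d': π[1]=0 (border '')
j=2 s[j]='c': π[2]=0 (border '')
j=3 s[j]='c': π[3]=0 (border '')
j=4 s[j]='a': π[4]=1 (border 'a')
j=5 s[j]='b': k: 1→0; π[5]=0 (border '')
j=6 s[j]='e': π[6]=0 (border '')
j=7 s[j]='a': π[7]=1 (border 'a')
j=8 s[j]='e': k: 1→0; π[8]=0 (border '')
j=9 s[j]='d': π[9]=0 (border '')
j=10 s[j]='d': π[10]=0 (border '')
j=11 s[j]='e': π[11]=0 (border '')
j=12 s[j]='e': π[12]=0 (border '')
j=13 s[j]='c': π[13]=0 (border '')
j=14 s[j]='a': π[14]=1 (border 'a')
j=15 s[j]='c': k: 1→0; π[15]=0 (border '')
j=16 s[j]='b': π[16]=0 (border '')
j=17 s[j]='c': π[17]=0 (border '')
j=18 s[j]='d': π[18]=0 (border '')
j=19 s[j]='c': π[19]=0 (border '')
j=20 s[j]='d': π[20]=0 (border '')
j=21 s[j]='c': π[21]=0 (border '')
j=22 s[j]='a': π[22]=1 (border 'a')
j=23 s[j]='d': π[23]=2 (border 'ad')
j=24 s[j]='c': π[24]=3 (border 'adc')
j=25 s[j]='d': k: 3→0; π[25]=0 (border '')

[0, 0, 0, 0, 1, 0, 0, 1, 0, 0, 0, 0, 0, 0, 1, 0, 0, 0, 0, 0, 0, 0, 1, 2, 3, 0]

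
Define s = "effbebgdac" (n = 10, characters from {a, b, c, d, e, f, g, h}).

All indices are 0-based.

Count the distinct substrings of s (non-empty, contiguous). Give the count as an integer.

sorted suffixes:
  #0 SA[0]=8  'ac'
  #1 SA[1]=3  'bebgdac'
  #2 SA[2]=5  'bgdac'
  #3 SA[3]=9  'c'
  #4 SA[4]=7  'dac'
  #5 SA[5]=4  'ebgdac'
  #6 SA[6]=0  'effbebgdac'
  #7 SA[7]=2  'fbebgdac'
  #8 SA[8]=1  'ffbebgdac'
  #9 SA[9]=6  'gdac'

SA = [8, 3, 5, 9, 7, 4, 0, 2, 1, 6]
rank  pair      lcp
   1  s[8:],s[3:]  0  ''
   2  s[3:],s[5:]  1  'b'
   3  s[5:],s[9:]  0  ''
   4  s[9:],s[7:]  0  ''
   5  s[7:],s[4:]  0  ''
   6  s[4:],s[0:]  1  'e'
   7  s[0:],s[2:]  0  ''
   8  s[2:],s[1:]  1  'f'
   9  s[1:],s[6:]  0  ''

n(n+1)/2 = 10·11/2 = 55
Σ LCP = 0 + 0 + 1 + 0 + 0 + 0 + 1 + 0 + 1 + 0 = 3
distinct = 55 − 3 = 52

52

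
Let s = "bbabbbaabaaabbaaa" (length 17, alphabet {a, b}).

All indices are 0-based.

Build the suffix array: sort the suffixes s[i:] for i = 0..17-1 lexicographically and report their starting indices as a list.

sorted suffixes:
  #0 SA[0]=16  'a'
  #1 SA[1]=15  'aa'
  #2 SA[2]=14  'aaa'
  #3 SA[3]=9  'aaabbaaa'
  #4 SA[4]=6  'aabaaabbaaa'
  #5 SA[5]=10  'aabbaaa'
  #6 SA[6]=7  'abaaabbaaa'
  #7 SA[7]=11  'abbaaa'
  #8 SA[8]=2  'abbbaabaaabbaaa'
  #9 SA[9]=13  'baaa'
  #10 SA[10]=8  'baaabbaaa'
  #11 SA[11]=5  'baabaaabbaaa'
  #12 SA[12]=1  'babbbaabaaabbaaa'
  #13 SA[13]=12  'bbaaa'
  #14 SA[14]=4  'bbaabaaabbaaa'
  #15 SA[15]=0  'bbabbbaabaaabbaaa'
  #16 SA[16]=3  'bbbaabaaabbaaa'

[16, 15, 14, 9, 6, 10, 7, 11, 2, 13, 8, 5, 1, 12, 4, 0, 3]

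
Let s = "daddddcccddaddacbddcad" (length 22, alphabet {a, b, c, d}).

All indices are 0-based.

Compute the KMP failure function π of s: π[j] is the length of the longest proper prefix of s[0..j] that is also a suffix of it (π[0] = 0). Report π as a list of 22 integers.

[0, 0, 1, 1, 1, 1, 0, 0, 0, 1, 1, 2, 3, 4, 2, 0, 0, 1, 1, 0, 0, 1]

π[0] = 0
j=1 s[j]='a': π[1]=0 (border '')
j=2 s[j]='d': π[2]=1 (border 'd')
j=3 s[j]='d': k: 1→0; π[3]=1 (border 'd')
j=4 s[j]='d': k: 1→0; π[4]=1 (border 'd')
j=5 s[j]='d': k: 1→0; π[5]=1 (border 'd')
j=6 s[j]='c': k: 1→0; π[6]=0 (border '')
j=7 s[j]='c': π[7]=0 (border '')
j=8 s[j]='c': π[8]=0 (border '')
j=9 s[j]='d': π[9]=1 (border 'd')
j=10 s[j]='d': k: 1→0; π[10]=1 (border 'd')
j=11 s[j]='a': π[11]=2 (border 'da')
j=12 s[j]='d': π[12]=3 (border 'dad')
j=13 s[j]='d': π[13]=4 (border 'dadd')
j=14 s[j]='a': k: 4→1; π[14]=2 (border 'da')
j=15 s[j]='c': k: 2→0; π[15]=0 (border '')
j=16 s[j]='b': π[16]=0 (border '')
j=17 s[j]='d': π[17]=1 (border 'd')
j=18 s[j]='d': k: 1→0; π[18]=1 (border 'd')
j=19 s[j]='c': k: 1→0; π[19]=0 (border '')
j=20 s[j]='a': π[20]=0 (border '')
j=21 s[j]='d': π[21]=1 (border 'd')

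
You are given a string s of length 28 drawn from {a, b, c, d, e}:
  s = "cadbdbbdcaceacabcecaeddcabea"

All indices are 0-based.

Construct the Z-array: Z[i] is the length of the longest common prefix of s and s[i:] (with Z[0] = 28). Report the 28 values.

[28, 0, 0, 0, 0, 0, 0, 0, 2, 0, 1, 0, 0, 2, 0, 0, 1, 0, 2, 0, 0, 0, 0, 2, 0, 0, 0, 0]

Z[0]=28
i=1: outside box; Z[1]=0
i=2: outside box; Z[2]=0
i=3: outside box; Z[3]=0
i=4: outside box; Z[4]=0
i=5: outside box; Z[5]=0
i=6: outside box; Z[6]=0
i=7: outside box; Z[7]=0
i=8: outside box; Z[8]=2 scan→box=[8,10)
i=9: min(r-i=1, Z[1]=0)=0; Z[9]=0
i=10: outside box; Z[10]=1 scan→box=[10,11)
i=11: outside box; Z[11]=0
i=12: outside box; Z[12]=0
i=13: outside box; Z[13]=2 scan→box=[13,15)
i=14: min(r-i=1, Z[1]=0)=0; Z[14]=0
i=15: outside box; Z[15]=0
i=16: outside box; Z[16]=1 scan→box=[16,17)
i=17: outside box; Z[17]=0
i=18: outside box; Z[18]=2 scan→box=[18,20)
i=19: min(r-i=1, Z[1]=0)=0; Z[19]=0
i=20: outside box; Z[20]=0
i=21: outside box; Z[21]=0
i=22: outside box; Z[22]=0
i=23: outside box; Z[23]=2 scan→box=[23,25)
i=24: min(r-i=1, Z[1]=0)=0; Z[24]=0
i=25: outside box; Z[25]=0
i=26: outside box; Z[26]=0
i=27: outside box; Z[27]=0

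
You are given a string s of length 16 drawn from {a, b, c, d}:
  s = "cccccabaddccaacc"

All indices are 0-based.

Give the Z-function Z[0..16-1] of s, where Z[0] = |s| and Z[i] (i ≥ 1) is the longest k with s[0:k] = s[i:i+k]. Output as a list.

[16, 4, 3, 2, 1, 0, 0, 0, 0, 0, 2, 1, 0, 0, 2, 1]

Z[0]=16
i=1: i≥r, start 0; Z[1]=4 extend→box=[1,5)
i=2: min(r-i=3, Z[1]=4)=3; Z[2]=3
i=3: min(r-i=2, Z[2]=3)=2; Z[3]=2
i=4: min(r-i=1, Z[3]=2)=1; Z[4]=1
i=5: i≥r, start 0; Z[5]=0
i=6: i≥r, start 0; Z[6]=0
i=7: i≥r, start 0; Z[7]=0
i=8: i≥r, start 0; Z[8]=0
i=9: i≥r, start 0; Z[9]=0
i=10: i≥r, start 0; Z[10]=2 extend→box=[10,12)
i=11: min(r-i=1, Z[1]=4)=1; Z[11]=1
i=12: i≥r, start 0; Z[12]=0
i=13: i≥r, start 0; Z[13]=0
i=14: i≥r, start 0; Z[14]=2 extend→box=[14,16)
i=15: min(r-i=1, Z[1]=4)=1; Z[15]=1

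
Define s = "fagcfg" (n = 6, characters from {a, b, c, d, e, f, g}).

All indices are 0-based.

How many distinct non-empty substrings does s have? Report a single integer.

sorted suffixes:
  #0 SA[0]=1  'agcfg'
  #1 SA[1]=3  'cfg'
  #2 SA[2]=0  'fagcfg'
  #3 SA[3]=4  'fg'
  #4 SA[4]=5  'g'
  #5 SA[5]=2  'gcfg'

SA = [1, 3, 0, 4, 5, 2]
i: (SA[i-1],SA[i]) lcp shared
  1: (1,3) 0 ''
  2: (3,0) 0 ''
  3: (0,4) 1 'f'
  4: (4,5) 0 ''
  5: (5,2) 1 'g'

n(n+1)/2 = 6·7/2 = 21
Σ LCP = 0 + 0 + 0 + 1 + 0 + 1 = 2
distinct = 21 − 2 = 19

19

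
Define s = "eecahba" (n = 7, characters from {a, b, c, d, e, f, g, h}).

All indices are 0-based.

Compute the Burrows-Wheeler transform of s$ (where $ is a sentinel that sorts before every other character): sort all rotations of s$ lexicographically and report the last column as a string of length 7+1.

rank  rotation  last
    0  $eecahba  a
    1  a$eecahb  b
    2  ahba$eec  c
    3  ba$eecah  h
    4  cahba$ee  e
    5  ecahba$e  e
    6  eecahba$  $
    7  hba$eeca  a

abchee$a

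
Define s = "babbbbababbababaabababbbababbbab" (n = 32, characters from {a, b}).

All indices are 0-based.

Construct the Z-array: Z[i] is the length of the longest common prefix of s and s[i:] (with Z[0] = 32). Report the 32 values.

Z[0]=32
i=1: fresh scan; Z[1]=0
i=2: fresh scan; Z[2]=1 scan→box=[2,3)
i=3: fresh scan; Z[3]=1 scan→box=[3,4)
i=4: fresh scan; Z[4]=1 scan→box=[4,5)
i=5: fresh scan; Z[5]=3 scan→box=[5,8)
i=6: min(r-i=2, Z[1]=0)=0; Z[6]=0
i=7: min(r-i=1, Z[2]=1)=1; Z[7]=4 scan→box=[7,11)
i=8: min(r-i=3, Z[1]=0)=0; Z[8]=0
i=9: min(r-i=2, Z[2]=1)=1; Z[9]=1
i=10: min(r-i=1, Z[3]=1)=1; Z[10]=3 scan→box=[10,13)
i=11: min(r-i=2, Z[1]=0)=0; Z[11]=0
i=12: min(r-i=1, Z[2]=1)=1; Z[12]=3 scan→box=[12,15)
i=13: min(r-i=2, Z[1]=0)=0; Z[13]=0
i=14: min(r-i=1, Z[2]=1)=1; Z[14]=2 scan→box=[14,16)
i=15: min(r-i=1, Z[1]=0)=0; Z[15]=0
i=16: fresh scan; Z[16]=0
i=17: fresh scan; Z[17]=3 scan→box=[17,20)
i=18: min(r-i=2, Z[1]=0)=0; Z[18]=0
i=19: min(r-i=1, Z[2]=1)=1; Z[19]=5 scan→box=[19,24)
i=20: min(r-i=4, Z[1]=0)=0; Z[20]=0
i=21: min(r-i=3, Z[2]=1)=1; Z[21]=1
i=22: min(r-i=2, Z[3]=1)=1; Z[22]=1
i=23: min(r-i=1, Z[4]=1)=1; Z[23]=3 scan→box=[23,26)
i=24: min(r-i=2, Z[1]=0)=0; Z[24]=0
i=25: min(r-i=1, Z[2]=1)=1; Z[25]=5 scan→box=[25,30)
i=26: min(r-i=4, Z[1]=0)=0; Z[26]=0
i=27: min(r-i=3, Z[2]=1)=1; Z[27]=1
i=28: min(r-i=2, Z[3]=1)=1; Z[28]=1
i=29: min(r-i=1, Z[4]=1)=1; Z[29]=3 scan→box=[29,32)
i=30: min(r-i=2, Z[1]=0)=0; Z[30]=0
i=31: min(r-i=1, Z[2]=1)=1; Z[31]=1

[32, 0, 1, 1, 1, 3, 0, 4, 0, 1, 3, 0, 3, 0, 2, 0, 0, 3, 0, 5, 0, 1, 1, 3, 0, 5, 0, 1, 1, 3, 0, 1]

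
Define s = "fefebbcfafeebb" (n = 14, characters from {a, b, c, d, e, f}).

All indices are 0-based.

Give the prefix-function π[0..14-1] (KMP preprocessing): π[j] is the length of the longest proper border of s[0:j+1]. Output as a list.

[0, 0, 1, 2, 0, 0, 0, 1, 0, 1, 2, 0, 0, 0]

π[0] = 0
j=1 s[j]='e': π[1]=0 (border '')
j=2 s[j]='f': π[2]=1 (border 'f')
j=3 s[j]='e': π[3]=2 (border 'fe')
j=4 s[j]='b': k: 2→0; π[4]=0 (border '')
j=5 s[j]='b': π[5]=0 (border '')
j=6 s[j]='c': π[6]=0 (border '')
j=7 s[j]='f': π[7]=1 (border 'f')
j=8 s[j]='a': k: 1→0; π[8]=0 (border '')
j=9 s[j]='f': π[9]=1 (border 'f')
j=10 s[j]='e': π[10]=2 (border 'fe')
j=11 s[j]='e': k: 2→0; π[11]=0 (border '')
j=12 s[j]='b': π[12]=0 (border '')
j=13 s[j]='b': π[13]=0 (border '')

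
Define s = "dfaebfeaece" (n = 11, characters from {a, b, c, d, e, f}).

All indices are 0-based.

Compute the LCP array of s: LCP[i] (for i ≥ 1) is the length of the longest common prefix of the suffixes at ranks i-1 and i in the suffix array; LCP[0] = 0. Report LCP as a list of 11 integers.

rank | idx | suffix
   0 |   2 | aebfeaece
   1 |   7 | aece
   2 |   4 | bfeaece
   3 |   9 | ce
   4 |   0 | dfaebfeaece
   5 |  10 | e
   6 |   6 | eaece
   7 |   3 | ebfeaece
   8 |   8 | ece
   9 |   1 | faebfeaece
  10 |   5 | feaece

SA = [2, 7, 4, 9, 0, 10, 6, 3, 8, 1, 5]
i: (SA[i-1],SA[i]) lcp shared
  1: (2,7) 2 'ae'
  2: (7,4) 0 ''
  3: (4,9) 0 ''
  4: (9,0) 0 ''
  5: (0,10) 0 ''
  6: (10,6) 1 'e'
  7: (6,3) 1 'e'
  8: (3,8) 1 'e'
  9: (8,1) 0 ''
  10: (1,5) 1 'f'

[0, 2, 0, 0, 0, 0, 1, 1, 1, 0, 1]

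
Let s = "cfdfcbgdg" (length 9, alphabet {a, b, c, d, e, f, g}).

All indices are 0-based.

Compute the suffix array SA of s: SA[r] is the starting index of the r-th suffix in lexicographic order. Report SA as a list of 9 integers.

[5, 4, 0, 2, 7, 3, 1, 8, 6]

rank→(start, suffix):
  0 → (5, 'bgdg')
  1 → (4, 'cbgdg')
  2 → (0, 'cfdfcbgdg')
  3 → (2, 'dfcbgdg')
  4 → (7, 'dg')
  5 → (3, 'fcbgdg')
  6 → (1, 'fdfcbgdg')
  7 → (8, 'g')
  8 → (6, 'gdg')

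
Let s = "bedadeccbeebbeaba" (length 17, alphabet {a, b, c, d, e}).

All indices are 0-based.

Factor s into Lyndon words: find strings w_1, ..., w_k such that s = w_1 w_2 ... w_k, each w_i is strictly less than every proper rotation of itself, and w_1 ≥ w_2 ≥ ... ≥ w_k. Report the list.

["bed", "adeccbeebbe", "ab", "a"]

emit factor 1: 'bed' (i=0, period=3)
emit factor 2: 'adeccbeebbe' (i=3, period=11)
emit factor 3: 'ab' (i=14, period=2)
emit factor 4: 'a' (i=16, period=1)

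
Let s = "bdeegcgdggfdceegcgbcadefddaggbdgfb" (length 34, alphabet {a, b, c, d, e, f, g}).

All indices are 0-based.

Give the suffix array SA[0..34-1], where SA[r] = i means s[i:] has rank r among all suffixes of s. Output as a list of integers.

rank→(start, suffix):
  0 → (20, 'adefddaggbdgfb')
  1 → (26, 'aggbdgfb')
  2 → (33, 'b')
  3 → (18, 'bcadefddaggbdgfb')
  4 → (0, 'bdeegcgdggfdceegcgbcadefddaggbdgfb')
  5 → (29, 'bdgfb')
  6 → (19, 'cadefddaggbdgfb')
  7 → (12, 'ceegcgbcadefddaggbdgfb')
  8 → (16, 'cgbcadefddaggbdgfb')
  9 → (5, 'cgdggfdceegcgbcadefddaggbdgfb')
  10 → (25, 'daggbdgfb')
  11 → (11, 'dceegcgbcadefddaggbdgfb')
  12 → (24, 'ddaggbdgfb')
  13 → (1, 'deegcgdggfdceegcgbcadefddaggbdgfb')
  14 → (21, 'defddaggbdgfb')
  15 → (30, 'dgfb')
  16 → (7, 'dggfdceegcgbcadefddaggbdgfb')
  17 → (13, 'eegcgbcadefddaggbdgfb')
  18 → (2, 'eegcgdggfdceegcgbcadefddaggbdgfb')
  19 → (22, 'efddaggbdgfb')
  20 → (14, 'egcgbcadefddaggbdgfb')
  21 → (3, 'egcgdggfdceegcgbcadefddaggbdgfb')
  22 → (32, 'fb')
  23 → (10, 'fdceegcgbcadefddaggbdgfb')
  24 → (23, 'fddaggbdgfb')
  25 → (17, 'gbcadefddaggbdgfb')
  26 → (28, 'gbdgfb')
  27 → (15, 'gcgbcadefddaggbdgfb')
  28 → (4, 'gcgdggfdceegcgbcadefddaggbdgfb')
  29 → (6, 'gdggfdceegcgbcadefddaggbdgfb')
  30 → (31, 'gfb')
  31 → (9, 'gfdceegcgbcadefddaggbdgfb')
  32 → (27, 'ggbdgfb')
  33 → (8, 'ggfdceegcgbcadefddaggbdgfb')

[20, 26, 33, 18, 0, 29, 19, 12, 16, 5, 25, 11, 24, 1, 21, 30, 7, 13, 2, 22, 14, 3, 32, 10, 23, 17, 28, 15, 4, 6, 31, 9, 27, 8]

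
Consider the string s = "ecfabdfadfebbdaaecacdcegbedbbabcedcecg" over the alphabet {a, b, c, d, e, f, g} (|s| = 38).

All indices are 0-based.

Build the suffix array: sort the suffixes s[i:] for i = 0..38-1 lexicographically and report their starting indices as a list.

rank | idx | suffix
   0 |  14 | aaecacdcegbedbbabcedcecg
   1 |  29 | abcedcecg
   2 |   3 | abdfadfebbdaaecacdcegbedbbabcedcecg
   3 |  18 | acdcegbedbbabcedcecg
   4 |   7 | adfebbdaaecacdcegbedbbabcedcecg
   5 |  15 | aecacdcegbedbbabcedcecg
   6 |  28 | babcedcecg
   7 |  27 | bbabcedcecg
   8 |  11 | bbdaaecacdcegbedbbabcedcecg
   9 |  30 | bcedcecg
  10 |  12 | bdaaecacdcegbedbbabcedcecg
  11 |   4 | bdfadfebbdaaecacdcegbedbbabcedcecg
  12 |  24 | bedbbabcedcecg
  13 |  17 | cacdcegbedbbabcedcecg
  14 |  19 | cdcegbedbbabcedcecg
  15 |  34 | cecg
  16 |  31 | cedcecg
  17 |  21 | cegbedbbabcedcecg
  18 |   1 | cfabdfadfebbdaaecacdcegbedbbabcedcecg
  19 |  36 | cg
  20 |  13 | daaecacdcegbedbbabcedcecg
  21 |  26 | dbbabcedcecg
  22 |  33 | dcecg
  23 |  20 | dcegbedbbabcedcecg
  24 |   5 | dfadfebbdaaecacdcegbedbbabcedcecg
  25 |   8 | dfebbdaaecacdcegbedbbabcedcecg
  26 |  10 | ebbdaaecacdcegbedbbabcedcecg
  27 |  16 | ecacdcegbedbbabcedcecg
  28 |   0 | ecfabdfadfebbdaaecacdcegbedbbabcedcecg
  29 |  35 | ecg
  30 |  25 | edbbabcedcecg
  31 |  32 | edcecg
  32 |  22 | egbedbbabcedcecg
  33 |   2 | fabdfadfebbdaaecacdcegbedbbabcedcecg
  34 |   6 | fadfebbdaaecacdcegbedbbabcedcecg
  35 |   9 | febbdaaecacdcegbedbbabcedcecg
  36 |  37 | g
  37 |  23 | gbedbbabcedcecg

[14, 29, 3, 18, 7, 15, 28, 27, 11, 30, 12, 4, 24, 17, 19, 34, 31, 21, 1, 36, 13, 26, 33, 20, 5, 8, 10, 16, 0, 35, 25, 32, 22, 2, 6, 9, 37, 23]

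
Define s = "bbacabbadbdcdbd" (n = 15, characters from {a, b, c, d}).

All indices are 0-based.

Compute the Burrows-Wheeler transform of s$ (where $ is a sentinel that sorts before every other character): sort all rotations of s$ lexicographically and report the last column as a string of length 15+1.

dcbbbb$addadbcab

rank  rotation          last
    0  $bbacabbadbdcdbd  d
    1  abbadbdcdbd$bbac  c
    2  acabbadbdcdbd$bb  b
    3  adbdcdbd$bbacabb  b
    4  bacabbadbdcdbd$b  b
    5  badbdcdbd$bbacab  b
    6  bbacabbadbdcdbd$  $
    7  bbadbdcdbd$bbaca  a
    8  bd$bbacabbadbdcd  d
    9  bdcdbd$bbacabbad  d
   10  cabbadbdcdbd$bba  a
   11  cdbd$bbacabbadbd  d
   12  d$bbacabbadbdcdb  b
   13  dbd$bbacabbadbdc  c
   14  dbdcdbd$bbacabba  a
   15  dcdbd$bbacabbadb  b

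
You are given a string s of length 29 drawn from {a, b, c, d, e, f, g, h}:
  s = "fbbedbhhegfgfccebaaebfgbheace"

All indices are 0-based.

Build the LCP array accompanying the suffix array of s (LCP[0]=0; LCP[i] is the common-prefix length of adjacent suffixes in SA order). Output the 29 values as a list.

sorted suffixes:
  #0 SA[0]=17  'aaebfgbheace'
  #1 SA[1]=26  'ace'
  #2 SA[2]=18  'aebfgbheace'
  #3 SA[3]=16  'baaebfgbheace'
  #4 SA[4]=1  'bbedbhhegfgfccebaaebfgbheace'
  #5 SA[5]=2  'bedbhhegfgfccebaaebfgbheace'
  #6 SA[6]=20  'bfgbheace'
  #7 SA[7]=23  'bheace'
  #8 SA[8]=5  'bhhegfgfccebaaebfgbheace'
  #9 SA[9]=13  'ccebaaebfgbheace'
  #10 SA[10]=27  'ce'
  #11 SA[11]=14  'cebaaebfgbheace'
  #12 SA[12]=4  'dbhhegfgfccebaaebfgbheace'
  #13 SA[13]=28  'e'
  #14 SA[14]=25  'eace'
  #15 SA[15]=15  'ebaaebfgbheace'
  #16 SA[16]=19  'ebfgbheace'
  #17 SA[17]=3  'edbhhegfgfccebaaebfgbheace'
  #18 SA[18]=8  'egfgfccebaaebfgbheace'
  #19 SA[19]=0  'fbbedbhhegfgfccebaaebfgbheace'
  #20 SA[20]=12  'fccebaaebfgbheace'
  #21 SA[21]=21  'fgbheace'
  #22 SA[22]=10  'fgfccebaaebfgbheace'
  #23 SA[23]=22  'gbheace'
  #24 SA[24]=11  'gfccebaaebfgbheace'
  #25 SA[25]=9  'gfgfccebaaebfgbheace'
  #26 SA[26]=24  'heace'
  #27 SA[27]=7  'hegfgfccebaaebfgbheace'
  #28 SA[28]=6  'hhegfgfccebaaebfgbheace'

SA = [17, 26, 18, 16, 1, 2, 20, 23, 5, 13, 27, 14, 4, 28, 25, 15, 19, 3, 8, 0, 12, 21, 10, 22, 11, 9, 24, 7, 6]
[i] adj suffixes → lcp
  [1] 17/26 → 1 ('a')
  [2] 26/18 → 1 ('a')
  [3] 18/16 → 0 ('')
  [4] 16/1 → 1 ('b')
  [5] 1/2 → 1 ('b')
  [6] 2/20 → 1 ('b')
  [7] 20/23 → 1 ('b')
  [8] 23/5 → 2 ('bh')
  [9] 5/13 → 0 ('')
  [10] 13/27 → 1 ('c')
  [11] 27/14 → 2 ('ce')
  [12] 14/4 → 0 ('')
  [13] 4/28 → 0 ('')
  [14] 28/25 → 1 ('e')
  [15] 25/15 → 1 ('e')
  [16] 15/19 → 2 ('eb')
  [17] 19/3 → 1 ('e')
  [18] 3/8 → 1 ('e')
  [19] 8/0 → 0 ('')
  [20] 0/12 → 1 ('f')
  [21] 12/21 → 1 ('f')
  [22] 21/10 → 2 ('fg')
  [23] 10/22 → 0 ('')
  [24] 22/11 → 1 ('g')
  [25] 11/9 → 2 ('gf')
  [26] 9/24 → 0 ('')
  [27] 24/7 → 2 ('he')
  [28] 7/6 → 1 ('h')

[0, 1, 1, 0, 1, 1, 1, 1, 2, 0, 1, 2, 0, 0, 1, 1, 2, 1, 1, 0, 1, 1, 2, 0, 1, 2, 0, 2, 1]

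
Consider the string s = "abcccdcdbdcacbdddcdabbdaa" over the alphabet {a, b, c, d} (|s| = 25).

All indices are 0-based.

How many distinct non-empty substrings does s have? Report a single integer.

293

sorted suffixes:
  #0 SA[0]=24  'a'
  #1 SA[1]=23  'aa'
  #2 SA[2]=19  'abbdaa'
  #3 SA[3]=0  'abcccdcdbdcacbdddcdabbdaa'
  #4 SA[4]=11  'acbdddcdabbdaa'
  #5 SA[5]=20  'bbdaa'
  #6 SA[6]=1  'bcccdcdbdcacbdddcdabbdaa'
  #7 SA[7]=21  'bdaa'
  #8 SA[8]=8  'bdcacbdddcdabbdaa'
  #9 SA[9]=13  'bdddcdabbdaa'
  #10 SA[10]=10  'cacbdddcdabbdaa'
  #11 SA[11]=12  'cbdddcdabbdaa'
  #12 SA[12]=2  'cccdcdbdcacbdddcdabbdaa'
  #13 SA[13]=3  'ccdcdbdcacbdddcdabbdaa'
  #14 SA[14]=17  'cdabbdaa'
  #15 SA[15]=6  'cdbdcacbdddcdabbdaa'
  #16 SA[16]=4  'cdcdbdcacbdddcdabbdaa'
  #17 SA[17]=22  'daa'
  #18 SA[18]=18  'dabbdaa'
  #19 SA[19]=7  'dbdcacbdddcdabbdaa'
  #20 SA[20]=9  'dcacbdddcdabbdaa'
  #21 SA[21]=16  'dcdabbdaa'
  #22 SA[22]=5  'dcdbdcacbdddcdabbdaa'
  #23 SA[23]=15  'ddcdabbdaa'
  #24 SA[24]=14  'dddcdabbdaa'

SA = [24, 23, 19, 0, 11, 20, 1, 21, 8, 13, 10, 12, 2, 3, 17, 6, 4, 22, 18, 7, 9, 16, 5, 15, 14]
i: (SA[i-1],SA[i]) lcp shared
  1: (24,23) 1 'a'
  2: (23,19) 1 'a'
  3: (19,0) 2 'ab'
  4: (0,11) 1 'a'
  5: (11,20) 0 ''
  6: (20,1) 1 'b'
  7: (1,21) 1 'b'
  8: (21,8) 2 'bd'
  9: (8,13) 2 'bd'
  10: (13,10) 0 ''
  11: (10,12) 1 'c'
  12: (12,2) 1 'c'
  13: (2,3) 2 'cc'
  14: (3,17) 1 'c'
  15: (17,6) 2 'cd'
  16: (6,4) 2 'cd'
  17: (4,22) 0 ''
  18: (22,18) 2 'da'
  19: (18,7) 1 'd'
  20: (7,9) 1 'd'
  21: (9,16) 2 'dc'
  22: (16,5) 3 'dcd'
  23: (5,15) 1 'd'
  24: (15,14) 2 'dd'

n(n+1)/2 = 25·26/2 = 325
Σ LCP = 0 + 1 + 1 + 2 + 1 + 0 + 1 + 1 + 2 + 2 + 0 + 1 + 1 + 2 + 1 + 2 + 2 + 0 + 2 + 1 + 1 + 2 + 3 + 1 + 2 = 32
distinct = 325 − 32 = 293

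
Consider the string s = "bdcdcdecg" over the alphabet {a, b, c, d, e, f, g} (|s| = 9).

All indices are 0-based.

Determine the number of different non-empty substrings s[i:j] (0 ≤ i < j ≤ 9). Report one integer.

rank | idx | suffix
   0 |   0 | bdcdcdecg
   1 |   2 | cdcdecg
   2 |   4 | cdecg
   3 |   7 | cg
   4 |   1 | dcdcdecg
   5 |   3 | dcdecg
   6 |   5 | decg
   7 |   6 | ecg
   8 |   8 | g

SA = [0, 2, 4, 7, 1, 3, 5, 6, 8]
i: (SA[i-1],SA[i]) lcp shared
  1: (0,2) 0 ''
  2: (2,4) 2 'cd'
  3: (4,7) 1 'c'
  4: (7,1) 0 ''
  5: (1,3) 3 'dcd'
  6: (3,5) 1 'd'
  7: (5,6) 0 ''
  8: (6,8) 0 ''

n(n+1)/2 = 9·10/2 = 45
Σ LCP = 0 + 0 + 2 + 1 + 0 + 3 + 1 + 0 + 0 = 7
distinct = 45 − 7 = 38

38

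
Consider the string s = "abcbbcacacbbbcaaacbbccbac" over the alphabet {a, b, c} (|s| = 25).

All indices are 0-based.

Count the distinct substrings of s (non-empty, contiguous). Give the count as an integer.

278

rank→(start, suffix):
  0 → (14, 'aaacbbccbac')
  1 → (15, 'aacbbccbac')
  2 → (0, 'abcbbcacacbbbcaaacbbccbac')
  3 → (23, 'ac')
  4 → (6, 'acacbbbcaaacbbccbac')
  5 → (8, 'acbbbcaaacbbccbac')
  6 → (16, 'acbbccbac')
  7 → (22, 'bac')
  8 → (10, 'bbbcaaacbbccbac')
  9 → (11, 'bbcaaacbbccbac')
  10 → (3, 'bbcacacbbbcaaacbbccbac')
  11 → (18, 'bbccbac')
  12 → (12, 'bcaaacbbccbac')
  13 → (4, 'bcacacbbbcaaacbbccbac')
  14 → (1, 'bcbbcacacbbbcaaacbbccbac')
  15 → (19, 'bccbac')
  16 → (24, 'c')
  17 → (13, 'caaacbbccbac')
  18 → (5, 'cacacbbbcaaacbbccbac')
  19 → (7, 'cacbbbcaaacbbccbac')
  20 → (21, 'cbac')
  21 → (9, 'cbbbcaaacbbccbac')
  22 → (2, 'cbbcacacbbbcaaacbbccbac')
  23 → (17, 'cbbccbac')
  24 → (20, 'ccbac')

SA = [14, 15, 0, 23, 6, 8, 16, 22, 10, 11, 3, 18, 12, 4, 1, 19, 24, 13, 5, 7, 21, 9, 2, 17, 20]
i: (SA[i-1],SA[i]) lcp shared
  1: (14,15) 2 'aa'
  2: (15,0) 1 'a'
  3: (0,23) 1 'a'
  4: (23,6) 2 'ac'
  5: (6,8) 2 'ac'
  6: (8,16) 4 'acbb'
  7: (16,22) 0 ''
  8: (22,10) 1 'b'
  9: (10,11) 2 'bb'
  10: (11,3) 4 'bbca'
  11: (3,18) 3 'bbc'
  12: (18,12) 1 'b'
  13: (12,4) 3 'bca'
  14: (4,1) 2 'bc'
  15: (1,19) 2 'bc'
  16: (19,24) 0 ''
  17: (24,13) 1 'c'
  18: (13,5) 2 'ca'
  19: (5,7) 3 'cac'
  20: (7,21) 1 'c'
  21: (21,9) 2 'cb'
  22: (9,2) 3 'cbb'
  23: (2,17) 4 'cbbc'
  24: (17,20) 1 'c'

n(n+1)/2 = 25·26/2 = 325
Σ LCP = 0 + 2 + 1 + 1 + 2 + 2 + 4 + 0 + 1 + 2 + 4 + 3 + 1 + 3 + 2 + 2 + 0 + 1 + 2 + 3 + 1 + 2 + 3 + 4 + 1 = 47
distinct = 325 − 47 = 278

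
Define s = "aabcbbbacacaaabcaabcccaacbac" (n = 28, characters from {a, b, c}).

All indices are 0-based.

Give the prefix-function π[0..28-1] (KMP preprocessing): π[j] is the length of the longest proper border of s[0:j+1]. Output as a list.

π[0] = 0
j=1 s[j]='a': π[1]=1 (border 'a')
j=2 s[j]='b': k: 1→0; π[2]=0 (border '')
j=3 s[j]='c': π[3]=0 (border '')
j=4 s[j]='b': π[4]=0 (border '')
j=5 s[j]='b': π[5]=0 (border '')
j=6 s[j]='b': π[6]=0 (border '')
j=7 s[j]='a': π[7]=1 (border 'a')
j=8 s[j]='c': k: 1→0; π[8]=0 (border '')
j=9 s[j]='a': π[9]=1 (border 'a')
j=10 s[j]='c': k: 1→0; π[10]=0 (border '')
j=11 s[j]='a': π[11]=1 (border 'a')
j=12 s[j]='a': π[12]=2 (border 'aa')
j=13 s[j]='a': k: 2→1; π[13]=2 (border 'aa')
j=14 s[j]='b': π[14]=3 (border 'aab')
j=15 s[j]='c': π[15]=4 (border 'aabc')
j=16 s[j]='a': k: 4→0; π[16]=1 (border 'a')
j=17 s[j]='a': π[17]=2 (border 'aa')
j=18 s[j]='b': π[18]=3 (border 'aab')
j=19 s[j]='c': π[19]=4 (border 'aabc')
j=20 s[j]='c': k: 4→0; π[20]=0 (border '')
j=21 s[j]='c': π[21]=0 (border '')
j=22 s[j]='a': π[22]=1 (border 'a')
j=23 s[j]='a': π[23]=2 (border 'aa')
j=24 s[j]='c': k: 2→1→0; π[24]=0 (border '')
j=25 s[j]='b': π[25]=0 (border '')
j=26 s[j]='a': π[26]=1 (border 'a')
j=27 s[j]='c': k: 1→0; π[27]=0 (border '')

[0, 1, 0, 0, 0, 0, 0, 1, 0, 1, 0, 1, 2, 2, 3, 4, 1, 2, 3, 4, 0, 0, 1, 2, 0, 0, 1, 0]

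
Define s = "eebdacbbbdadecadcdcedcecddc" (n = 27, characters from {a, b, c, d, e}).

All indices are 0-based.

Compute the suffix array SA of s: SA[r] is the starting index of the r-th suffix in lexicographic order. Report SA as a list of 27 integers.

[4, 14, 10, 6, 7, 2, 8, 26, 13, 5, 16, 23, 21, 18, 3, 9, 25, 15, 20, 17, 24, 11, 1, 12, 22, 19, 0]

rank→(start, suffix):
  0 → (4, 'acbbbdadecadcdcedcecddc')
  1 → (14, 'adcdcedcecddc')
  2 → (10, 'adecadcdcedcecddc')
  3 → (6, 'bbbdadecadcdcedcecddc')
  4 → (7, 'bbdadecadcdcedcecddc')
  5 → (2, 'bdacbbbdadecadcdcedcecddc')
  6 → (8, 'bdadecadcdcedcecddc')
  7 → (26, 'c')
  8 → (13, 'cadcdcedcecddc')
  9 → (5, 'cbbbdadecadcdcedcecddc')
  10 → (16, 'cdcedcecddc')
  11 → (23, 'cddc')
  12 → (21, 'cecddc')
  13 → (18, 'cedcecddc')
  14 → (3, 'dacbbbdadecadcdcedcecddc')
  15 → (9, 'dadecadcdcedcecddc')
  16 → (25, 'dc')
  17 → (15, 'dcdcedcecddc')
  18 → (20, 'dcecddc')
  19 → (17, 'dcedcecddc')
  20 → (24, 'ddc')
  21 → (11, 'decadcdcedcecddc')
  22 → (1, 'ebdacbbbdadecadcdcedcecddc')
  23 → (12, 'ecadcdcedcecddc')
  24 → (22, 'ecddc')
  25 → (19, 'edcecddc')
  26 → (0, 'eebdacbbbdadecadcdcedcecddc')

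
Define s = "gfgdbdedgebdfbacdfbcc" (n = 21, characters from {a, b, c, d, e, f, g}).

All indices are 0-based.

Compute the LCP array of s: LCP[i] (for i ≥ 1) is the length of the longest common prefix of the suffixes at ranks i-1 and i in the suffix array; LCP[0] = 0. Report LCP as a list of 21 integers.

[0, 0, 1, 1, 2, 0, 1, 1, 0, 1, 1, 3, 1, 0, 1, 0, 2, 1, 0, 1, 1]

sorted suffixes:
  #0 SA[0]=14  'acdfbcc'
  #1 SA[1]=13  'bacdfbcc'
  #2 SA[2]=18  'bcc'
  #3 SA[3]=4  'bdedgebdfbacdfbcc'
  #4 SA[4]=10  'bdfbacdfbcc'
  #5 SA[5]=20  'c'
  #6 SA[6]=19  'cc'
  #7 SA[7]=15  'cdfbcc'
  #8 SA[8]=3  'dbdedgebdfbacdfbcc'
  #9 SA[9]=5  'dedgebdfbacdfbcc'
  #10 SA[10]=11  'dfbacdfbcc'
  #11 SA[11]=16  'dfbcc'
  #12 SA[12]=7  'dgebdfbacdfbcc'
  #13 SA[13]=9  'ebdfbacdfbcc'
  #14 SA[14]=6  'edgebdfbacdfbcc'
  #15 SA[15]=12  'fbacdfbcc'
  #16 SA[16]=17  'fbcc'
  #17 SA[17]=1  'fgdbdedgebdfbacdfbcc'
  #18 SA[18]=2  'gdbdedgebdfbacdfbcc'
  #19 SA[19]=8  'gebdfbacdfbcc'
  #20 SA[20]=0  'gfgdbdedgebdfbacdfbcc'

SA = [14, 13, 18, 4, 10, 20, 19, 15, 3, 5, 11, 16, 7, 9, 6, 12, 17, 1, 2, 8, 0]
[i] adj suffixes → lcp
  [1] 14/13 → 0 ('')
  [2] 13/18 → 1 ('b')
  [3] 18/4 → 1 ('b')
  [4] 4/10 → 2 ('bd')
  [5] 10/20 → 0 ('')
  [6] 20/19 → 1 ('c')
  [7] 19/15 → 1 ('c')
  [8] 15/3 → 0 ('')
  [9] 3/5 → 1 ('d')
  [10] 5/11 → 1 ('d')
  [11] 11/16 → 3 ('dfb')
  [12] 16/7 → 1 ('d')
  [13] 7/9 → 0 ('')
  [14] 9/6 → 1 ('e')
  [15] 6/12 → 0 ('')
  [16] 12/17 → 2 ('fb')
  [17] 17/1 → 1 ('f')
  [18] 1/2 → 0 ('')
  [19] 2/8 → 1 ('g')
  [20] 8/0 → 1 ('g')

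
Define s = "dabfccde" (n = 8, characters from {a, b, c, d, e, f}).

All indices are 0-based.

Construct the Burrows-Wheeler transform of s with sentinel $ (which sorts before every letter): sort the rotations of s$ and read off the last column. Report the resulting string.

edafc$cdb

rank  rotation   last
    0  $dabfccde  e
    1  abfccde$d  d
    2  bfccde$da  a
    3  ccde$dabf  f
    4  cde$dabfc  c
    5  dabfccde$  $
    6  de$dabfcc  c
    7  e$dabfccd  d
    8  fccde$dab  b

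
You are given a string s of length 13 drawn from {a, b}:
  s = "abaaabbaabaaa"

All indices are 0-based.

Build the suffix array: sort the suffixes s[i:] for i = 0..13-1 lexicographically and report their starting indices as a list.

[12, 11, 10, 2, 7, 3, 8, 0, 4, 9, 1, 6, 5]

sorted suffixes:
  #0 SA[0]=12  'a'
  #1 SA[1]=11  'aa'
  #2 SA[2]=10  'aaa'
  #3 SA[3]=2  'aaabbaabaaa'
  #4 SA[4]=7  'aabaaa'
  #5 SA[5]=3  'aabbaabaaa'
  #6 SA[6]=8  'abaaa'
  #7 SA[7]=0  'abaaabbaabaaa'
  #8 SA[8]=4  'abbaabaaa'
  #9 SA[9]=9  'baaa'
  #10 SA[10]=1  'baaabbaabaaa'
  #11 SA[11]=6  'baabaaa'
  #12 SA[12]=5  'bbaabaaa'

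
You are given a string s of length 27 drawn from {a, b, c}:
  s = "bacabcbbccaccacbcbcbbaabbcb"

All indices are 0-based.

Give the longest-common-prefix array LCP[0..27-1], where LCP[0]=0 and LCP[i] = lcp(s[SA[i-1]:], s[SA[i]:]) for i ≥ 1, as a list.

[0, 1, 2, 1, 2, 2, 0, 1, 2, 1, 2, 3, 1, 3, 4, 3, 2, 0, 2, 3, 1, 2, 3, 2, 4, 1, 4]

rank→(start, suffix):
  0 → (21, 'aabbcb')
  1 → (22, 'abbcb')
  2 → (3, 'abcbbccaccacbcbcbbaabbcb')
  3 → (1, 'acabcbbccaccacbcbcbbaabbcb')
  4 → (13, 'acbcbcbbaabbcb')
  5 → (10, 'accacbcbcbbaabbcb')
  6 → (26, 'b')
  7 → (20, 'baabbcb')
  8 → (0, 'bacabcbbccaccacbcbcbbaabbcb')
  9 → (19, 'bbaabbcb')
  10 → (23, 'bbcb')
  11 → (6, 'bbccaccacbcbcbbaabbcb')
  12 → (24, 'bcb')
  13 → (17, 'bcbbaabbcb')
  14 → (4, 'bcbbccaccacbcbcbbaabbcb')
  15 → (15, 'bcbcbbaabbcb')
  16 → (7, 'bccaccacbcbcbbaabbcb')
  17 → (2, 'cabcbbccaccacbcbcbbaabbcb')
  18 → (12, 'cacbcbcbbaabbcb')
  19 → (9, 'caccacbcbcbbaabbcb')
  20 → (25, 'cb')
  21 → (18, 'cbbaabbcb')
  22 → (5, 'cbbccaccacbcbcbbaabbcb')
  23 → (16, 'cbcbbaabbcb')
  24 → (14, 'cbcbcbbaabbcb')
  25 → (11, 'ccacbcbcbbaabbcb')
  26 → (8, 'ccaccacbcbcbbaabbcb')

SA = [21, 22, 3, 1, 13, 10, 26, 20, 0, 19, 23, 6, 24, 17, 4, 15, 7, 2, 12, 9, 25, 18, 5, 16, 14, 11, 8]
[i] adj suffixes → lcp
  [1] 21/22 → 1 ('a')
  [2] 22/3 → 2 ('ab')
  [3] 3/1 → 1 ('a')
  [4] 1/13 → 2 ('ac')
  [5] 13/10 → 2 ('ac')
  [6] 10/26 → 0 ('')
  [7] 26/20 → 1 ('b')
  [8] 20/0 → 2 ('ba')
  [9] 0/19 → 1 ('b')
  [10] 19/23 → 2 ('bb')
  [11] 23/6 → 3 ('bbc')
  [12] 6/24 → 1 ('b')
  [13] 24/17 → 3 ('bcb')
  [14] 17/4 → 4 ('bcbb')
  [15] 4/15 → 3 ('bcb')
  [16] 15/7 → 2 ('bc')
  [17] 7/2 → 0 ('')
  [18] 2/12 → 2 ('ca')
  [19] 12/9 → 3 ('cac')
  [20] 9/25 → 1 ('c')
  [21] 25/18 → 2 ('cb')
  [22] 18/5 → 3 ('cbb')
  [23] 5/16 → 2 ('cb')
  [24] 16/14 → 4 ('cbcb')
  [25] 14/11 → 1 ('c')
  [26] 11/8 → 4 ('ccac')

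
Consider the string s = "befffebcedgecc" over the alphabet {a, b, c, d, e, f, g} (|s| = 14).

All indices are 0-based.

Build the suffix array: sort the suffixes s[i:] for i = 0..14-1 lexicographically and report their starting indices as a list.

sorted suffixes:
  #0 SA[0]=6  'bcedgecc'
  #1 SA[1]=0  'befffebcedgecc'
  #2 SA[2]=13  'c'
  #3 SA[3]=12  'cc'
  #4 SA[4]=7  'cedgecc'
  #5 SA[5]=9  'dgecc'
  #6 SA[6]=5  'ebcedgecc'
  #7 SA[7]=11  'ecc'
  #8 SA[8]=8  'edgecc'
  #9 SA[9]=1  'efffebcedgecc'
  #10 SA[10]=4  'febcedgecc'
  #11 SA[11]=3  'ffebcedgecc'
  #12 SA[12]=2  'fffebcedgecc'
  #13 SA[13]=10  'gecc'

[6, 0, 13, 12, 7, 9, 5, 11, 8, 1, 4, 3, 2, 10]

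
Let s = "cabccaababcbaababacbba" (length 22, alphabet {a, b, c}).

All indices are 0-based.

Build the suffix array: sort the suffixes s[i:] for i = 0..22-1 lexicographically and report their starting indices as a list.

[21, 12, 5, 13, 6, 15, 8, 1, 17, 20, 11, 14, 7, 16, 19, 9, 2, 4, 0, 10, 18, 3]

rank | idx | suffix
   0 |  21 | a
   1 |  12 | aababacbba
   2 |   5 | aababcbaababacbba
   3 |  13 | ababacbba
   4 |   6 | ababcbaababacbba
   5 |  15 | abacbba
   6 |   8 | abcbaababacbba
   7 |   1 | abccaababcbaababacbba
   8 |  17 | acbba
   9 |  20 | ba
  10 |  11 | baababacbba
  11 |  14 | babacbba
  12 |   7 | babcbaababacbba
  13 |  16 | bacbba
  14 |  19 | bba
  15 |   9 | bcbaababacbba
  16 |   2 | bccaababcbaababacbba
  17 |   4 | caababcbaababacbba
  18 |   0 | cabccaababcbaababacbba
  19 |  10 | cbaababacbba
  20 |  18 | cbba
  21 |   3 | ccaababcbaababacbba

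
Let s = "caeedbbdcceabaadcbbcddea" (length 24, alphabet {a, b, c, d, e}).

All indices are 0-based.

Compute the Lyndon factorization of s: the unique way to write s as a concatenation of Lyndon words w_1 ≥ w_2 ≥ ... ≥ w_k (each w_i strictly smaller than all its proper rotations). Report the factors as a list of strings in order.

["c", "aeedbbdcce", "ab", "aadcbbcdde", "a"]

emit factor 1: 'c' (i=0, period=1)
emit factor 2: 'aeedbbdcce' (i=1, period=10)
emit factor 3: 'ab' (i=11, period=2)
emit factor 4: 'aadcbbcdde' (i=13, period=10)
emit factor 5: 'a' (i=23, period=1)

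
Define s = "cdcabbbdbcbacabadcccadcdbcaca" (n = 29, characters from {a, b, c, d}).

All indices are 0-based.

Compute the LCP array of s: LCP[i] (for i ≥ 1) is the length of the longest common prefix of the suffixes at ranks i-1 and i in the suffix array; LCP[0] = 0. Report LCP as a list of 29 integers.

sorted suffixes:
  #0 SA[0]=28  'a'
  #1 SA[1]=13  'abadcccadcdbcaca'
  #2 SA[2]=3  'abbbdbcbacabadcccadcdbcaca'
  #3 SA[3]=26  'aca'
  #4 SA[4]=11  'acabadcccadcdbcaca'
  #5 SA[5]=15  'adcccadcdbcaca'
  #6 SA[6]=20  'adcdbcaca'
  #7 SA[7]=10  'bacabadcccadcdbcaca'
  #8 SA[8]=14  'badcccadcdbcaca'
  #9 SA[9]=4  'bbbdbcbacabadcccadcdbcaca'
  #10 SA[10]=5  'bbdbcbacabadcccadcdbcaca'
  #11 SA[11]=24  'bcaca'
  #12 SA[12]=8  'bcbacabadcccadcdbcaca'
  #13 SA[13]=6  'bdbcbacabadcccadcdbcaca'
  #14 SA[14]=27  'ca'
  #15 SA[15]=12  'cabadcccadcdbcaca'
  #16 SA[16]=2  'cabbbdbcbacabadcccadcdbcaca'
  #17 SA[17]=25  'caca'
  #18 SA[18]=19  'cadcdbcaca'
  #19 SA[19]=9  'cbacabadcccadcdbcaca'
  #20 SA[20]=18  'ccadcdbcaca'
  #21 SA[21]=17  'cccadcdbcaca'
  #22 SA[22]=22  'cdbcaca'
  #23 SA[23]=0  'cdcabbbdbcbacabadcccadcdbcaca'
  #24 SA[24]=23  'dbcaca'
  #25 SA[25]=7  'dbcbacabadcccadcdbcaca'
  #26 SA[26]=1  'dcabbbdbcbacabadcccadcdbcaca'
  #27 SA[27]=16  'dcccadcdbcaca'
  #28 SA[28]=21  'dcdbcaca'

SA = [28, 13, 3, 26, 11, 15, 20, 10, 14, 4, 5, 24, 8, 6, 27, 12, 2, 25, 19, 9, 18, 17, 22, 0, 23, 7, 1, 16, 21]
[i] adj suffixes → lcp
  [1] 28/13 → 1 ('a')
  [2] 13/3 → 2 ('ab')
  [3] 3/26 → 1 ('a')
  [4] 26/11 → 3 ('aca')
  [5] 11/15 → 1 ('a')
  [6] 15/20 → 3 ('adc')
  [7] 20/10 → 0 ('')
  [8] 10/14 → 2 ('ba')
  [9] 14/4 → 1 ('b')
  [10] 4/5 → 2 ('bb')
  [11] 5/24 → 1 ('b')
  [12] 24/8 → 2 ('bc')
  [13] 8/6 → 1 ('b')
  [14] 6/27 → 0 ('')
  [15] 27/12 → 2 ('ca')
  [16] 12/2 → 3 ('cab')
  [17] 2/25 → 2 ('ca')
  [18] 25/19 → 2 ('ca')
  [19] 19/9 → 1 ('c')
  [20] 9/18 → 1 ('c')
  [21] 18/17 → 2 ('cc')
  [22] 17/22 → 1 ('c')
  [23] 22/0 → 2 ('cd')
  [24] 0/23 → 0 ('')
  [25] 23/7 → 3 ('dbc')
  [26] 7/1 → 1 ('d')
  [27] 1/16 → 2 ('dc')
  [28] 16/21 → 2 ('dc')

[0, 1, 2, 1, 3, 1, 3, 0, 2, 1, 2, 1, 2, 1, 0, 2, 3, 2, 2, 1, 1, 2, 1, 2, 0, 3, 1, 2, 2]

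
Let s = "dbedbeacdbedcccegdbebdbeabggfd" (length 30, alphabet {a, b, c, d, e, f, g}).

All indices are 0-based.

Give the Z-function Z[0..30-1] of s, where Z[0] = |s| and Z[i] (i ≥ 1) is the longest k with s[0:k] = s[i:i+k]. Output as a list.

[30, 0, 0, 3, 0, 0, 0, 0, 4, 0, 0, 1, 0, 0, 0, 0, 0, 3, 0, 0, 0, 3, 0, 0, 0, 0, 0, 0, 0, 1]

Z[0]=30
i=1: outside box; Z[1]=0
i=2: outside box; Z[2]=0
i=3: outside box; Z[3]=3 grow→box=[3,6)
i=4: min(r-i=2, Z[1]=0)=0; Z[4]=0
i=5: min(r-i=1, Z[2]=0)=0; Z[5]=0
i=6: outside box; Z[6]=0
i=7: outside box; Z[7]=0
i=8: outside box; Z[8]=4 grow→box=[8,12)
i=9: min(r-i=3, Z[1]=0)=0; Z[9]=0
i=10: min(r-i=2, Z[2]=0)=0; Z[10]=0
i=11: min(r-i=1, Z[3]=3)=1; Z[11]=1
i=12: outside box; Z[12]=0
i=13: outside box; Z[13]=0
i=14: outside box; Z[14]=0
i=15: outside box; Z[15]=0
i=16: outside box; Z[16]=0
i=17: outside box; Z[17]=3 grow→box=[17,20)
i=18: min(r-i=2, Z[1]=0)=0; Z[18]=0
i=19: min(r-i=1, Z[2]=0)=0; Z[19]=0
i=20: outside box; Z[20]=0
i=21: outside box; Z[21]=3 grow→box=[21,24)
i=22: min(r-i=2, Z[1]=0)=0; Z[22]=0
i=23: min(r-i=1, Z[2]=0)=0; Z[23]=0
i=24: outside box; Z[24]=0
i=25: outside box; Z[25]=0
i=26: outside box; Z[26]=0
i=27: outside box; Z[27]=0
i=28: outside box; Z[28]=0
i=29: outside box; Z[29]=1 grow→box=[29,30)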